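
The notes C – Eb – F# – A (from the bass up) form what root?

The distinct letter names are C, Eb, F#, A. Arranged as a stack of thirds they read F#–A–C–Eb, so F# is the root (an F# diminished seventh chord).

F#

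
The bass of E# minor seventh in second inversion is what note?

B#

In second inversion the fifth is lowest. For E# minor seventh (E#–G#–B#–D#) that is B#.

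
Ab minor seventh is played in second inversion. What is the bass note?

In second inversion the fifth is lowest. For Ab minor seventh (Ab–Cb–Eb–Gb) that is Eb.

Eb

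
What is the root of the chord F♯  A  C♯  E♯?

F#

Reordering F#, A, C#, E# into stacked thirds gives F#–A–C#–E#; the bottom of that stack, F#, is the root.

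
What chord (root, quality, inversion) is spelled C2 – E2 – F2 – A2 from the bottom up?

The pitch classes C, E, F, A arrange in thirds as F–A–C–E: an F major seventh chord.
The lowest note is C, the fifth of the chord, so this is second inversion (figured bass 4/3).

F major seventh, second inversion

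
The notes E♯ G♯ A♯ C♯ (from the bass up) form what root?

A#

Reordering E#, G#, A#, C# into stacked thirds gives A#–C#–E#–G#; the bottom of that stack, A#, is the root.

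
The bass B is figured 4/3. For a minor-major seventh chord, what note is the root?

E

The figures 4/3 mean the fifth of the chord is in the bass. If B is the fifth of a minor-major seventh chord, the root is E (chord tones E–G–B–D#).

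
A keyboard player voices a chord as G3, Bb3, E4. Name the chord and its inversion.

E diminished, first inversion

The distinct note names are G, Bb, E. Stacked in thirds they read E–G–Bb, which is a diminished triad on E.
The lowest note is G, the third of the chord, so this is first inversion (figured bass 6).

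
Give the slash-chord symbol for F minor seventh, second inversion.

Second inversion of F minor seventh has the fifth (C) in the bass. As a slash chord: Fm7/C.

Fm7/C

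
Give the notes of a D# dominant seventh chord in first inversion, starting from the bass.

F##, A#, C#, D#

Spelling D# dominant seventh: D#–F##–A#–C#. In first inversion the third is bass, giving F##, A#, C#, D# from the bottom.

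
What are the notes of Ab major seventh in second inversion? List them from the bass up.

The chord tones are Ab–C–Eb–G. With the fifth (Eb) lowest for second inversion: Eb, G, Ab, C.

Eb, G, Ab, C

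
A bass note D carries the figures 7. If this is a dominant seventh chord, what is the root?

The figures 7 mean the root of the chord is in the bass. If D is the root of a dominant seventh chord, the root is D (chord tones D–F#–A–C).

D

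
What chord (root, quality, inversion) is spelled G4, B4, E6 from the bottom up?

E minor, first inversion

Reducing to letter names: G, B, E. These stack in thirds as E–G–B — an E minor triad.
G is the third of E minor; third in the bass means first inversion (figured bass 6).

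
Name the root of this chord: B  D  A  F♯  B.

B

Reordering B, D, A, F# into stacked thirds gives B–D–F#–A; the bottom of that stack, B, is the root.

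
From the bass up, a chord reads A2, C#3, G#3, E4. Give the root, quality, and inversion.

Reducing to letter names: A, C#, G#, E. These stack in thirds as A–C#–E–G# — an A major seventh chord.
With the root (A) in the bass, the chord is in root position (figured bass 7).

A major seventh, root position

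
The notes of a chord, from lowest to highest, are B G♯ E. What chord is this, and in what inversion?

E major, second inversion

Reducing to letter names: B, G#, E. These stack in thirds as E–G#–B — an E major triad.
The lowest note is B, the fifth of the chord, so this is second inversion (figured bass 6/4).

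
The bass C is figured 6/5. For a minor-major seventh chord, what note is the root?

A

The figures 6/5 mean the third of the chord is in the bass. If C is the third of a minor-major seventh chord, the root is A (chord tones A–C–E–G#).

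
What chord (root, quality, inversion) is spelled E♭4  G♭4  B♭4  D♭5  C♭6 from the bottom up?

Cb major ninth, first inversion

The distinct note names are Eb, Gb, Bb, Db, Cb. Stacked in thirds they read Cb–Eb–Gb–Bb–Db, which is a major ninth chord on Cb.
With the third (Eb) in the bass, the chord is in first inversion.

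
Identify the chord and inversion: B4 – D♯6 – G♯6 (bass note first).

G# minor, first inversion

Reducing to letter names: B, D#, G#. These stack in thirds as G#–B–D# — a G# minor triad.
B is the third of G# minor; third in the bass means first inversion (figured bass 6).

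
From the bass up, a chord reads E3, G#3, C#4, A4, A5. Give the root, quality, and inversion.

The distinct note names are E, G#, C#, A. Stacked in thirds they read A–C#–E–G#, which is a major seventh chord on A.
With the fifth (E) in the bass, the chord is in second inversion (figured bass 4/3).

A major seventh, second inversion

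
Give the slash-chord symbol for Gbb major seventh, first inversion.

First inversion of Gbb major seventh has the third (Bbb) in the bass. As a slash chord: Gbbmaj7/Bbb.

Gbbmaj7/Bbb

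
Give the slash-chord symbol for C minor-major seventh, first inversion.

Cm(maj7)/Eb

First inversion of C minor-major seventh has the third (Eb) in the bass. As a slash chord: Cm(maj7)/Eb.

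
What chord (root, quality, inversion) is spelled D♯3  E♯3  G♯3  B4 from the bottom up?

The distinct note names are D#, E#, G#, B. Stacked in thirds they read E#–G#–B–D#, which is a half-diminished seventh chord on E#.
D# is the seventh of E# half-diminished seventh; seventh in the bass means third inversion (figured bass 4/2).

E# half-diminished seventh, third inversion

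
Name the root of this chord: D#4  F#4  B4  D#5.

The distinct letter names are D#, F#, B. Arranged as a stack of thirds they read B–D#–F#, so B is the root (a B major triad).

B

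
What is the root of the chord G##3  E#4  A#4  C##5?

Reordering G##, E#, A#, C## into stacked thirds gives A#–C##–E#–G##; the bottom of that stack, A#, is the root.

A#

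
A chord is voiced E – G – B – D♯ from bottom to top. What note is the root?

E, G, B, D# are the tones of an E minor-major seventh chord (E–G–B–D#), making E the root.

E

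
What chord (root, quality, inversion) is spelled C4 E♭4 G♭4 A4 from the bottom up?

The pitch classes C, Eb, Gb, A arrange in thirds as A–C–Eb–Gb: an A diminished seventh chord.
With the third (C) in the bass, the chord is in first inversion (figured bass 6/5).

A diminished seventh, first inversion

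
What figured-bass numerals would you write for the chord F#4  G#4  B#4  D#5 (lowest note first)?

4/2

The notes F#, G#, B#, D# stack in thirds as G#–B#–D#–F# — a G# dominant seventh chord. The bass F# is the seventh, so this is third inversion: figured 4/2.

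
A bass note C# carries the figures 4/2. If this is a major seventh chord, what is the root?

The figures 4/2 mean the seventh of the chord is in the bass. If C# is the seventh of a major seventh chord, the root is D (chord tones D–F#–A–C#).

D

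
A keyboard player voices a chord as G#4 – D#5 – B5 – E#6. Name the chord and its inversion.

The distinct note names are G#, D#, B, E#. Stacked in thirds they read E#–G#–B–D#, which is a half-diminished seventh chord on E#.
With the third (G#) in the bass, the chord is in first inversion (figured bass 6/5).

E# half-diminished seventh, first inversion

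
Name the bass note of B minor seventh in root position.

B

The root of B minor seventh (B–D–F#–A) is B; that is the bass in root position.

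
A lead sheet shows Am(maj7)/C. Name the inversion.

Am(maj7)/C means A minor-major seventh with C in the bass. C is the third of A minor-major seventh (A–C–E–G#), so this is first inversion.

first inversion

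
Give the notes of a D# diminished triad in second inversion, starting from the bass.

A, D#, F#

D# diminished is D#–F#–A. Second inversion puts the fifth (A) in the bass, with the remaining tones above: A, D#, F#.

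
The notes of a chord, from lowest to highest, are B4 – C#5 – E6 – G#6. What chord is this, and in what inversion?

C# minor seventh, third inversion

Reducing to letter names: B, C#, E, G#. These stack in thirds as C#–E–G#–B — a C# minor seventh chord.
The lowest note is B, the seventh of the chord, so this is third inversion (figured bass 4/2).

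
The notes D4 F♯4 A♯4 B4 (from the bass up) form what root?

D, F#, A#, B are the tones of a B minor-major seventh chord (B–D–F#–A#), making B the root.

B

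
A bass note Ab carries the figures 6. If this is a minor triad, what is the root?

The figures 6 mean the third of the chord is in the bass. If Ab is the third of a minor triad, the root is F (chord tones F–Ab–C).

F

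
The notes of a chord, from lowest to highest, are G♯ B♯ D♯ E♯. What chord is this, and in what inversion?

The pitch classes G#, B#, D#, E# arrange in thirds as E#–G#–B#–D#: an E# minor seventh chord.
With the third (G#) in the bass, the chord is in first inversion (figured bass 6/5).

E# minor seventh, first inversion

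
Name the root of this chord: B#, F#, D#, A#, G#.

G#

The distinct letter names are B#, F#, D#, A#, G#. Arranged as a stack of thirds they read G#–B#–D#–F#–A#, so G# is the root (a G# dominant ninth chord).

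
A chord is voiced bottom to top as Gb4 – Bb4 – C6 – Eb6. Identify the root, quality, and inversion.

C half-diminished seventh, second inversion

The distinct note names are Gb, Bb, C, Eb. Stacked in thirds they read C–Eb–Gb–Bb, which is a half-diminished seventh chord on C.
With the fifth (Gb) in the bass, the chord is in second inversion (figured bass 4/3).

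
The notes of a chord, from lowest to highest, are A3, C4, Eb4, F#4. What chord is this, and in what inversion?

The distinct note names are A, C, Eb, F#. Stacked in thirds they read F#–A–C–Eb, which is a diminished seventh chord on F#.
With the third (A) in the bass, the chord is in first inversion (figured bass 6/5).

F# diminished seventh, first inversion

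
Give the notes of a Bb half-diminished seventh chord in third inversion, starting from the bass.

Bb half-diminished seventh is Bb–Db–Fb–Ab. Third inversion puts the seventh (Ab) in the bass, with the remaining tones above: Ab, Bb, Db, Fb.

Ab, Bb, Db, Fb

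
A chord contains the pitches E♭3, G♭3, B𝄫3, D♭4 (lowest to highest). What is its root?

Eb

Eb, Gb, Bbb, Db are the tones of an Eb half-diminished seventh chord (Eb–Gb–Bbb–Db), making Eb the root.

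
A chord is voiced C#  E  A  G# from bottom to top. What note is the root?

C#, E, A, G# are the tones of an A major seventh chord (A–C#–E–G#), making A the root.

A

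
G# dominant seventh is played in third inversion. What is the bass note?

F#

In third inversion the seventh is lowest. For G# dominant seventh (G#–B#–D#–F#) that is F#.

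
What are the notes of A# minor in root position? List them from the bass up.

The chord tones are A#–C#–E#. With the root (A#) lowest for root position: A#, C#, E#.

A#, C#, E#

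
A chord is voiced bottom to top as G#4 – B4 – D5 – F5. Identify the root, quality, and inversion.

G# diminished seventh, root position

The pitch classes G#, B, D, F arrange in thirds as G#–B–D–F: a G# diminished seventh chord.
With the root (G#) in the bass, the chord is in root position (figured bass 7).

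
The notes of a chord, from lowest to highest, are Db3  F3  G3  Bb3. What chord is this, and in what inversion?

The distinct note names are Db, F, G, Bb. Stacked in thirds they read G–Bb–Db–F, which is a half-diminished seventh chord on G.
The lowest note is Db, the fifth of the chord, so this is second inversion (figured bass 4/3).

G half-diminished seventh, second inversion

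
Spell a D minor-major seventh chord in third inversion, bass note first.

Spelling D minor-major seventh: D–F–A–C#. In third inversion the seventh is bass, giving C#, D, F, A from the bottom.

C#, D, F, A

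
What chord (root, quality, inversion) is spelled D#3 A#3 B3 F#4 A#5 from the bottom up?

The pitch classes D#, A#, B, F# arrange in thirds as B–D#–F#–A#: a B major seventh chord.
The lowest note is D#, the third of the chord, so this is first inversion (figured bass 6/5).

B major seventh, first inversion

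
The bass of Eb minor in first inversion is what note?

The third of Eb minor (Eb–Gb–Bb) is Gb; that is the bass in first inversion.

Gb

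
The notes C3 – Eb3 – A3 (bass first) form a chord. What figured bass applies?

6

The notes C, Eb, A stack in thirds as A–C–Eb — an A diminished triad. The bass C is the third, so this is first inversion: figured 6.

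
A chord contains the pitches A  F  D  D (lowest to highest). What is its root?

D

The distinct letter names are A, F, D. Arranged as a stack of thirds they read D–F–A, so D is the root (a D minor triad).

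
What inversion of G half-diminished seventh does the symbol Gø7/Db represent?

Gø7/Db means G half-diminished seventh with Db in the bass. Db is the fifth of G half-diminished seventh (G–Bb–Db–F), so this is second inversion.

second inversion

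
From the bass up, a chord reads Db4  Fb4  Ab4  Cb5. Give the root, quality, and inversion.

Db minor seventh, root position

Reducing to letter names: Db, Fb, Ab, Cb. These stack in thirds as Db–Fb–Ab–Cb — a Db minor seventh chord.
Db is the root of Db minor seventh; root in the bass means root position (figured bass 7).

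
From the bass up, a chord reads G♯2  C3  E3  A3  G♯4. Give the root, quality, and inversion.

A minor-major seventh, third inversion

Reducing to letter names: G#, C, E, A. These stack in thirds as A–C–E–G# — an A minor-major seventh chord.
The lowest note is G#, the seventh of the chord, so this is third inversion (figured bass 4/2).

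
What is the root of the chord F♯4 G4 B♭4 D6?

G

The distinct letter names are F#, G, Bb, D. Arranged as a stack of thirds they read G–Bb–D–F#, so G is the root (a G minor-major seventh chord).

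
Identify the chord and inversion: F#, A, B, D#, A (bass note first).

The distinct note names are F#, A, B, D#. Stacked in thirds they read B–D#–F#–A, which is a dominant seventh chord on B.
With the fifth (F#) in the bass, the chord is in second inversion (figured bass 4/3).

B dominant seventh, second inversion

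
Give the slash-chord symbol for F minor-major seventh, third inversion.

Third inversion of F minor-major seventh has the seventh (E) in the bass. As a slash chord: Fm(maj7)/E.

Fm(maj7)/E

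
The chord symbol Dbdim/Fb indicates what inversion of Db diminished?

Dbdim/Fb means Db diminished with Fb in the bass. Fb is the third of Db diminished (Db–Fb–Abb), so this is first inversion.

first inversion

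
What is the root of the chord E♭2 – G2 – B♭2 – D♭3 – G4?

Eb

Eb, G, Bb, Db are the tones of an Eb dominant seventh chord (Eb–G–Bb–Db), making Eb the root.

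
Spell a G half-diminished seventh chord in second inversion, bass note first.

Db, F, G, Bb

The chord tones are G–Bb–Db–F. With the fifth (Db) lowest for second inversion: Db, F, G, Bb.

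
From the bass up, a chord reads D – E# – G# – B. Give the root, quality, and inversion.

E# diminished seventh, third inversion

The pitch classes D, E#, G#, B arrange in thirds as E#–G#–B–D: an E# diminished seventh chord.
D is the seventh of E# diminished seventh; seventh in the bass means third inversion (figured bass 4/2).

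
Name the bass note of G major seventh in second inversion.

D

G major seventh is G–B–D–F#. Second inversion places the fifth in the bass: D.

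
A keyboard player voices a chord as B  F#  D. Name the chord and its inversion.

Reducing to letter names: B, F#, D. These stack in thirds as B–D–F# — a B minor triad.
The lowest note is B, the root of the chord, so this is root position (figured bass 5/3).

B minor, root position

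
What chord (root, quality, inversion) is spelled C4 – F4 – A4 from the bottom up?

F major, second inversion

Reducing to letter names: C, F, A. These stack in thirds as F–A–C — an F major triad.
With the fifth (C) in the bass, the chord is in second inversion (figured bass 6/4).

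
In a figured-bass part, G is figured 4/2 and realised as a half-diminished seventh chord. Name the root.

The figures 4/2 mean the seventh of the chord is in the bass. If G is the seventh of a half-diminished seventh chord, the root is A (chord tones A–C–Eb–G).

A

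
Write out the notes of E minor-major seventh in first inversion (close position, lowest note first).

G, B, D#, E

E minor-major seventh is E–G–B–D#. First inversion puts the third (G) in the bass, with the remaining tones above: G, B, D#, E.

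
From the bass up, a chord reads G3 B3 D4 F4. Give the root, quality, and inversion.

Reducing to letter names: G, B, D, F. These stack in thirds as G–B–D–F — a G dominant seventh chord.
The lowest note is G, the root of the chord, so this is root position (figured bass 7).

G dominant seventh, root position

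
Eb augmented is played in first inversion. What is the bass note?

G

In first inversion the third is lowest. For Eb augmented (Eb–G–B) that is G.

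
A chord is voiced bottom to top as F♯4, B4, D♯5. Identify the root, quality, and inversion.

B major, second inversion

The pitch classes F#, B, D# arrange in thirds as B–D#–F#: a B major triad.
F# is the fifth of B major; fifth in the bass means second inversion (figured bass 6/4).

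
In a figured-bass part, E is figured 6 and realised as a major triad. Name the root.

C

The figures 6 mean the third of the chord is in the bass. If E is the third of a major triad, the root is C (chord tones C–E–G).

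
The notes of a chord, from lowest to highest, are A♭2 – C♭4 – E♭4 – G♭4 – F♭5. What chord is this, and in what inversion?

The pitch classes Ab, Cb, Eb, Gb, Fb arrange in thirds as Fb–Ab–Cb–Eb–Gb: an Fb major ninth chord.
Ab is the third of Fb major ninth; third in the bass means first inversion.

Fb major ninth, first inversion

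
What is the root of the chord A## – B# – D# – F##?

B#

The distinct letter names are A##, B#, D#, F##. Arranged as a stack of thirds they read B#–D#–F##–A##, so B# is the root (a B# minor-major seventh chord).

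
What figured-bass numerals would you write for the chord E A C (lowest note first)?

The notes E, A, C stack in thirds as A–C–E — an A minor triad. The bass E is the fifth, so this is second inversion: figured 6/4.

6/4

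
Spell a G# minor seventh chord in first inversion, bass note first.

G# minor seventh is G#–B–D#–F#. First inversion puts the third (B) in the bass, with the remaining tones above: B, D#, F#, G#.

B, D#, F#, G#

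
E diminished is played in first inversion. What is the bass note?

G

In first inversion the third is lowest. For E diminished (E–G–Bb) that is G.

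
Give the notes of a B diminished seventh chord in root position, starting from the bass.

The chord tones are B–D–F–Ab. With the root (B) lowest for root position: B, D, F, Ab.

B, D, F, Ab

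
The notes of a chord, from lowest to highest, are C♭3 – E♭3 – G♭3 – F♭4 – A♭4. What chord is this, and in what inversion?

Fb major ninth, second inversion

The distinct note names are Cb, Eb, Gb, Fb, Ab. Stacked in thirds they read Fb–Ab–Cb–Eb–Gb, which is a major ninth chord on Fb.
Cb is the fifth of Fb major ninth; fifth in the bass means second inversion.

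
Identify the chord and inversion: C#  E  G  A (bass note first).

A dominant seventh, first inversion

The pitch classes C#, E, G, A arrange in thirds as A–C#–E–G: an A dominant seventh chord.
C# is the third of A dominant seventh; third in the bass means first inversion (figured bass 6/5).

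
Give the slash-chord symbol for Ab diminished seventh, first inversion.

Abdim7/Cb

First inversion of Ab diminished seventh has the third (Cb) in the bass. As a slash chord: Abdim7/Cb.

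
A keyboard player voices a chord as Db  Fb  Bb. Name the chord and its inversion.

The pitch classes Db, Fb, Bb arrange in thirds as Bb–Db–Fb: a Bb diminished triad.
The lowest note is Db, the third of the chord, so this is first inversion (figured bass 6).

Bb diminished, first inversion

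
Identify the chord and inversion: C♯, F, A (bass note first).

Reducing to letter names: C#, F, A. These stack in thirds as F–A–C# — an F augmented triad.
The lowest note is C#, the fifth of the chord, so this is second inversion (figured bass 6/4).

F augmented, second inversion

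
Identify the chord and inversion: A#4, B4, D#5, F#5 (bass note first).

B major seventh, third inversion

The pitch classes A#, B, D#, F# arrange in thirds as B–D#–F#–A#: a B major seventh chord.
With the seventh (A#) in the bass, the chord is in third inversion (figured bass 4/2).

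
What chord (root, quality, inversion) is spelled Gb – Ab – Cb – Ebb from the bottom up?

Ab half-diminished seventh, third inversion

The distinct note names are Gb, Ab, Cb, Ebb. Stacked in thirds they read Ab–Cb–Ebb–Gb, which is a half-diminished seventh chord on Ab.
The lowest note is Gb, the seventh of the chord, so this is third inversion (figured bass 4/2).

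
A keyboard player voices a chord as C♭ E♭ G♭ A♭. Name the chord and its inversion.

The distinct note names are Cb, Eb, Gb, Ab. Stacked in thirds they read Ab–Cb–Eb–Gb, which is a minor seventh chord on Ab.
The lowest note is Cb, the third of the chord, so this is first inversion (figured bass 6/5).

Ab minor seventh, first inversion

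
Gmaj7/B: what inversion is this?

first inversion

Gmaj7/B means G major seventh with B in the bass. B is the third of G major seventh (G–B–D–F#), so this is first inversion.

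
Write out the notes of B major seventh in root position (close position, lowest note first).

The chord tones are B–D#–F#–A#. With the root (B) lowest for root position: B, D#, F#, A#.

B, D#, F#, A#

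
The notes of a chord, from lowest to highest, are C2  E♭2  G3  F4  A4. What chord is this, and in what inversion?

F dominant ninth, second inversion

The pitch classes C, Eb, G, F, A arrange in thirds as F–A–C–Eb–G: an F dominant ninth chord.
With the fifth (C) in the bass, the chord is in second inversion.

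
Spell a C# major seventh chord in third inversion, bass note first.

Spelling C# major seventh: C#–E#–G#–B#. In third inversion the seventh is bass, giving B#, C#, E#, G# from the bottom.

B#, C#, E#, G#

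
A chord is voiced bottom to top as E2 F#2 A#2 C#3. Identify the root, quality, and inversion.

Reducing to letter names: E, F#, A#, C#. These stack in thirds as F#–A#–C#–E — an F# dominant seventh chord.
With the seventh (E) in the bass, the chord is in third inversion (figured bass 4/2).

F# dominant seventh, third inversion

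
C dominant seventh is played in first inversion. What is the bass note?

E

In first inversion the third is lowest. For C dominant seventh (C–E–G–Bb) that is E.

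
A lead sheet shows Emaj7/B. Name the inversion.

second inversion

Emaj7/B means E major seventh with B in the bass. B is the fifth of E major seventh (E–G#–B–D#), so this is second inversion.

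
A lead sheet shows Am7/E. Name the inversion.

Am7/E means A minor seventh with E in the bass. E is the fifth of A minor seventh (A–C–E–G), so this is second inversion.

second inversion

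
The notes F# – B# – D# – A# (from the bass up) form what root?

F#, B#, D#, A# are the tones of a B# half-diminished seventh chord (B#–D#–F#–A#), making B# the root.

B#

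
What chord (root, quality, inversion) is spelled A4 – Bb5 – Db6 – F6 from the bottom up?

The pitch classes A, Bb, Db, F arrange in thirds as Bb–Db–F–A: a Bb minor-major seventh chord.
A is the seventh of Bb minor-major seventh; seventh in the bass means third inversion (figured bass 4/2).

Bb minor-major seventh, third inversion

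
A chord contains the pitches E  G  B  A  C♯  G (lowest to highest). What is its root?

The distinct letter names are E, G, B, A, C#. Arranged as a stack of thirds they read A–C#–E–G–B, so A is the root (an A dominant ninth chord).

A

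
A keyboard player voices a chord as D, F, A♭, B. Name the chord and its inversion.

B diminished seventh, first inversion

The pitch classes D, F, Ab, B arrange in thirds as B–D–F–Ab: a B diminished seventh chord.
D is the third of B diminished seventh; third in the bass means first inversion (figured bass 6/5).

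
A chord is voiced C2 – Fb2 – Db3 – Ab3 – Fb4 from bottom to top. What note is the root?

Db

C, Fb, Db, Ab are the tones of a Db minor-major seventh chord (Db–Fb–Ab–C), making Db the root.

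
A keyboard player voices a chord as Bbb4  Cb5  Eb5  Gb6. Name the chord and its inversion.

The distinct note names are Bbb, Cb, Eb, Gb. Stacked in thirds they read Cb–Eb–Gb–Bbb, which is a dominant seventh chord on Cb.
Bbb is the seventh of Cb dominant seventh; seventh in the bass means third inversion (figured bass 4/2).

Cb dominant seventh, third inversion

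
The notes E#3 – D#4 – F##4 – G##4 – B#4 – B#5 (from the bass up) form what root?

Reordering E#, D#, F##, G##, B# into stacked thirds gives E#–G##–B#–D#–F##; the bottom of that stack, E#, is the root.

E#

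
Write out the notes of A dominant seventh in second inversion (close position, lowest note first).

Spelling A dominant seventh: A–C#–E–G. In second inversion the fifth is bass, giving E, G, A, C# from the bottom.

E, G, A, C#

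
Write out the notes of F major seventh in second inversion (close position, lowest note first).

Spelling F major seventh: F–A–C–E. In second inversion the fifth is bass, giving C, E, F, A from the bottom.

C, E, F, A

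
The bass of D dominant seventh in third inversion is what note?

In third inversion the seventh is lowest. For D dominant seventh (D–F#–A–C) that is C.

C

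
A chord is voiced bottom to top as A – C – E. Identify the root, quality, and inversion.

Reducing to letter names: A, C, E. These stack in thirds as A–C–E — an A minor triad.
The lowest note is A, the root of the chord, so this is root position (figured bass 5/3).

A minor, root position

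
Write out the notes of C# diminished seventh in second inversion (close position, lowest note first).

C# diminished seventh is C#–E–G–Bb. Second inversion puts the fifth (G) in the bass, with the remaining tones above: G, Bb, C#, E.

G, Bb, C#, E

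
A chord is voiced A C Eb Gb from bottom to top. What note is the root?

A

The distinct letter names are A, C, Eb, Gb. Arranged as a stack of thirds they read A–C–Eb–Gb, so A is the root (an A diminished seventh chord).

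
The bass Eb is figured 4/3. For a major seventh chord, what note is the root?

Ab

The figures 4/3 mean the fifth of the chord is in the bass. If Eb is the fifth of a major seventh chord, the root is Ab (chord tones Ab–C–Eb–G).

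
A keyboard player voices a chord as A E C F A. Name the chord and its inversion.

F major seventh, first inversion

Reducing to letter names: A, E, C, F. These stack in thirds as F–A–C–E — an F major seventh chord.
A is the third of F major seventh; third in the bass means first inversion (figured bass 6/5).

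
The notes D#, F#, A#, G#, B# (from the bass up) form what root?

G#

D#, F#, A#, G#, B# are the tones of a G# dominant ninth chord (G#–B#–D#–F#–A#), making G# the root.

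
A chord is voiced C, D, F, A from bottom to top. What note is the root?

The distinct letter names are C, D, F, A. Arranged as a stack of thirds they read D–F–A–C, so D is the root (a D minor seventh chord).

D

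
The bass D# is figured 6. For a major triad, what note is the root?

The figures 6 mean the third of the chord is in the bass. If D# is the third of a major triad, the root is B (chord tones B–D#–F#).

B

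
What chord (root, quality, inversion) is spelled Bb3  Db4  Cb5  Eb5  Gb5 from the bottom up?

Cb major ninth, third inversion

The pitch classes Bb, Db, Cb, Eb, Gb arrange in thirds as Cb–Eb–Gb–Bb–Db: a Cb major ninth chord.
The lowest note is Bb, the seventh of the chord, so this is third inversion.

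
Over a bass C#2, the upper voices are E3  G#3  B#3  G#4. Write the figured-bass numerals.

The notes C#, E, G#, B# stack in thirds as C#–E–G#–B# — a C# minor-major seventh chord. The bass C# is the root, so this is root position: figured 7.

7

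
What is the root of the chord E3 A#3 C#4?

E, A#, C# are the tones of an A# diminished triad (A#–C#–E), making A# the root.

A#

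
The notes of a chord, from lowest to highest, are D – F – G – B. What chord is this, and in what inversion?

G dominant seventh, second inversion

Reducing to letter names: D, F, G, B. These stack in thirds as G–B–D–F — a G dominant seventh chord.
With the fifth (D) in the bass, the chord is in second inversion (figured bass 4/3).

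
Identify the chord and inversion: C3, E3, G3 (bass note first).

The pitch classes C, E, G arrange in thirds as C–E–G: a C major triad.
C is the root of C major; root in the bass means root position (figured bass 5/3).

C major, root position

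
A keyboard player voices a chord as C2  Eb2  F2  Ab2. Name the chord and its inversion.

F minor seventh, second inversion

The distinct note names are C, Eb, F, Ab. Stacked in thirds they read F–Ab–C–Eb, which is a minor seventh chord on F.
The lowest note is C, the fifth of the chord, so this is second inversion (figured bass 4/3).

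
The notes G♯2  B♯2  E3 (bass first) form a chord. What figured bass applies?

The notes G#, B#, E stack in thirds as E–G#–B# — an E augmented triad. The bass G# is the third, so this is first inversion: figured 6.

6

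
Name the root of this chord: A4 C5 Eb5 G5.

A

Reordering A, C, Eb, G into stacked thirds gives A–C–Eb–G; the bottom of that stack, A, is the root.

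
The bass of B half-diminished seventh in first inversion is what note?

In first inversion the third is lowest. For B half-diminished seventh (B–D–F–A) that is D.

D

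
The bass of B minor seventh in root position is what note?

The root of B minor seventh (B–D–F#–A) is B; that is the bass in root position.

B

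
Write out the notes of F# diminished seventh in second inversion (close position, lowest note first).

Spelling F# diminished seventh: F#–A–C–Eb. In second inversion the fifth is bass, giving C, Eb, F#, A from the bottom.

C, Eb, F#, A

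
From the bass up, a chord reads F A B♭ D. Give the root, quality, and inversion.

The distinct note names are F, A, Bb, D. Stacked in thirds they read Bb–D–F–A, which is a major seventh chord on Bb.
With the fifth (F) in the bass, the chord is in second inversion (figured bass 4/3).

Bb major seventh, second inversion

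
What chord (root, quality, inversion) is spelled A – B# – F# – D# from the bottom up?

B# diminished seventh, third inversion

The pitch classes A, B#, F#, D# arrange in thirds as B#–D#–F#–A: a B# diminished seventh chord.
The lowest note is A, the seventh of the chord, so this is third inversion (figured bass 4/2).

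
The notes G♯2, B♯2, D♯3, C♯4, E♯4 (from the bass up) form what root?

C#

The distinct letter names are G#, B#, D#, C#, E#. Arranged as a stack of thirds they read C#–E#–G#–B#–D#, so C# is the root (a C# major ninth chord).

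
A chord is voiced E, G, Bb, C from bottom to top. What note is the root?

C

Reordering E, G, Bb, C into stacked thirds gives C–E–G–Bb; the bottom of that stack, C, is the root.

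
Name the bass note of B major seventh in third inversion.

A#

The seventh of B major seventh (B–D#–F#–A#) is A#; that is the bass in third inversion.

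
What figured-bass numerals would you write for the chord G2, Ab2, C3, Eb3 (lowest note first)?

The notes G, Ab, C, Eb stack in thirds as Ab–C–Eb–G — an Ab major seventh chord. The bass G is the seventh, so this is third inversion: figured 4/2.

4/2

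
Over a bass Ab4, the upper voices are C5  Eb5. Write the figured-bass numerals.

The notes Ab, C, Eb stack in thirds as Ab–C–Eb — an Ab major triad. The bass Ab is the root, so this is root position: figured 5/3.

5/3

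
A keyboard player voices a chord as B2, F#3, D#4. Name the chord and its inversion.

B major, root position

The pitch classes B, F#, D# arrange in thirds as B–D#–F#: a B major triad.
With the root (B) in the bass, the chord is in root position (figured bass 5/3).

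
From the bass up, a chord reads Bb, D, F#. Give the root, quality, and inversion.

Reducing to letter names: Bb, D, F#. These stack in thirds as Bb–D–F# — a Bb augmented triad.
The lowest note is Bb, the root of the chord, so this is root position (figured bass 5/3).

Bb augmented, root position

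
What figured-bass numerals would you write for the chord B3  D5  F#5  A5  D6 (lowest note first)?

7

The notes B, D, F#, A stack in thirds as B–D–F#–A — a B minor seventh chord. The bass B is the root, so this is root position: figured 7.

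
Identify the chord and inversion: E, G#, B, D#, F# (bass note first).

E major ninth, root position

Reducing to letter names: E, G#, B, D#, F#. These stack in thirds as E–G#–B–D#–F# — an E major ninth chord.
The lowest note is E, the root of the chord, so this is root position.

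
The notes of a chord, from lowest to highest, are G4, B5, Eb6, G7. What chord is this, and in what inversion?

Eb augmented, first inversion

Reducing to letter names: G, B, Eb. These stack in thirds as Eb–G–B — an Eb augmented triad.
G is the third of Eb augmented; third in the bass means first inversion (figured bass 6).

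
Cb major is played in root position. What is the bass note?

Cb

Cb major is Cb–Eb–Gb. Root position places the root in the bass: Cb.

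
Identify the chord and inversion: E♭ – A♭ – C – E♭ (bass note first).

The pitch classes Eb, Ab, C arrange in thirds as Ab–C–Eb: an Ab major triad.
Eb is the fifth of Ab major; fifth in the bass means second inversion (figured bass 6/4).

Ab major, second inversion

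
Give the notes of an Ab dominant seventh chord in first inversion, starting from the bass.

C, Eb, Gb, Ab

Spelling Ab dominant seventh: Ab–C–Eb–Gb. In first inversion the third is bass, giving C, Eb, Gb, Ab from the bottom.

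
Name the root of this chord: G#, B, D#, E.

E

Reordering G#, B, D#, E into stacked thirds gives E–G#–B–D#; the bottom of that stack, E, is the root.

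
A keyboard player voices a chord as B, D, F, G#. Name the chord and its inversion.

G# diminished seventh, first inversion

The distinct note names are B, D, F, G#. Stacked in thirds they read G#–B–D–F, which is a diminished seventh chord on G#.
The lowest note is B, the third of the chord, so this is first inversion (figured bass 6/5).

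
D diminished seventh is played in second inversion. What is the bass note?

Ab

D diminished seventh is D–F–Ab–Cb. Second inversion places the fifth in the bass: Ab.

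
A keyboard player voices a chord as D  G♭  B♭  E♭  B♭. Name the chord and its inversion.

Eb minor-major seventh, third inversion

The pitch classes D, Gb, Bb, Eb arrange in thirds as Eb–Gb–Bb–D: an Eb minor-major seventh chord.
With the seventh (D) in the bass, the chord is in third inversion (figured bass 4/2).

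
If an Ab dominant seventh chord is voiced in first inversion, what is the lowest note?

C

Ab dominant seventh is Ab–C–Eb–Gb. First inversion places the third in the bass: C.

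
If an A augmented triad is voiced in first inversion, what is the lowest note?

C#

A augmented is A–C#–E#. First inversion places the third in the bass: C#.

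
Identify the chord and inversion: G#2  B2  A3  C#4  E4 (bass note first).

Reducing to letter names: G#, B, A, C#, E. These stack in thirds as A–C#–E–G#–B — an A major ninth chord.
With the seventh (G#) in the bass, the chord is in third inversion.

A major ninth, third inversion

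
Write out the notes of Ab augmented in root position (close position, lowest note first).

The chord tones are Ab–C–E. With the root (Ab) lowest for root position: Ab, C, E.

Ab, C, E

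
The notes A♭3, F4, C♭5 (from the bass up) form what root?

F

Reordering Ab, F, Cb into stacked thirds gives F–Ab–Cb; the bottom of that stack, F, is the root.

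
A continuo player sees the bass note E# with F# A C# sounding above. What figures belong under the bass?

4/2

The notes E#, F#, A, C# stack in thirds as F#–A–C#–E# — an F# minor-major seventh chord. The bass E# is the seventh, so this is third inversion: figured 4/2.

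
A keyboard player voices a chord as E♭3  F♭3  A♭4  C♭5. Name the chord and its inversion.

Fb major seventh, third inversion

Reducing to letter names: Eb, Fb, Ab, Cb. These stack in thirds as Fb–Ab–Cb–Eb — an Fb major seventh chord.
With the seventh (Eb) in the bass, the chord is in third inversion (figured bass 4/2).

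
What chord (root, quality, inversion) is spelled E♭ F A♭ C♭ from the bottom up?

Reducing to letter names: Eb, F, Ab, Cb. These stack in thirds as F–Ab–Cb–Eb — an F half-diminished seventh chord.
Eb is the seventh of F half-diminished seventh; seventh in the bass means third inversion (figured bass 4/2).

F half-diminished seventh, third inversion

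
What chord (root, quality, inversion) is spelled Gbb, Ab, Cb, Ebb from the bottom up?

The distinct note names are Gbb, Ab, Cb, Ebb. Stacked in thirds they read Ab–Cb–Ebb–Gbb, which is a diminished seventh chord on Ab.
With the seventh (Gbb) in the bass, the chord is in third inversion (figured bass 4/2).

Ab diminished seventh, third inversion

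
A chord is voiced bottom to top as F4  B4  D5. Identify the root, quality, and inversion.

B diminished, second inversion

The pitch classes F, B, D arrange in thirds as B–D–F: a B diminished triad.
With the fifth (F) in the bass, the chord is in second inversion (figured bass 6/4).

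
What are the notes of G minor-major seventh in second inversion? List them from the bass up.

Spelling G minor-major seventh: G–Bb–D–F#. In second inversion the fifth is bass, giving D, F#, G, Bb from the bottom.

D, F#, G, Bb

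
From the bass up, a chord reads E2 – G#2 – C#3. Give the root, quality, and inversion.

C# minor, first inversion

The distinct note names are E, G#, C#. Stacked in thirds they read C#–E–G#, which is a minor triad on C#.
The lowest note is E, the third of the chord, so this is first inversion (figured bass 6).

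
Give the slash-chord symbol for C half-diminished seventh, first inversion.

First inversion of C half-diminished seventh has the third (Eb) in the bass. As a slash chord: Cø7/Eb.

Cø7/Eb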